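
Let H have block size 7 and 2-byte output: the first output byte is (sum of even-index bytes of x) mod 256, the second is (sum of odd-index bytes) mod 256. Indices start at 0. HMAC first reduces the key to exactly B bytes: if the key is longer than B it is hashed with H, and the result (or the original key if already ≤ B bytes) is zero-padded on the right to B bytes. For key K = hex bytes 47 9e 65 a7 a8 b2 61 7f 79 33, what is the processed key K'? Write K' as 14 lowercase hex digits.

2ea90000000000

|K| = 10 > B = 7, so first hash the key.
H(K): even-index sum = 558 mod 256 = 46; odd-index sum = 681 mod 256 = 169 → 2e a9.
Zero-pad H(K) = 2e a9 to 7 bytes: K' = 2e a9 00 00 00 00 00.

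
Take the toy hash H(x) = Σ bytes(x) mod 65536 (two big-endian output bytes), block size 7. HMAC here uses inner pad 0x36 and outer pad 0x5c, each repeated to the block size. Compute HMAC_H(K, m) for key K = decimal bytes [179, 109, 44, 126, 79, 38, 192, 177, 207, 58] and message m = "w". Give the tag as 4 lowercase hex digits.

Key decimal bytes [179, 109, 44, 126, 79, 38, 192, 177, 207, 58] = b3 6d 2c 7e 4f 26 c0 b1 cf 3a is 10 bytes > B = 7, so hash it first: H(key) = 04 b9, then zero-pad to 7 bytes: K' = 04 b9 00 00 00 00 00.
K' ⊕ ipad = 32 8f 36 36 36 36 36.  K' ⊕ opad = 58 e5 5c 5c 5c 5c 5c.
Inner input = (K'⊕ipad) ∥ m = 32 8f 36 36 36 36 36 ∥ 77.
Inner hash: sum = 50+143+54+54+54+54+54+119 = 582 → 02 46.
Outer input = (K'⊕opad) ∥ inner = 58 e5 5c 5c 5c 5c 5c ∥ 02 46.
Outer hash (tag): sum = 88+229+92+92+92+92+92+2+70 = 849 → 03 51.

0351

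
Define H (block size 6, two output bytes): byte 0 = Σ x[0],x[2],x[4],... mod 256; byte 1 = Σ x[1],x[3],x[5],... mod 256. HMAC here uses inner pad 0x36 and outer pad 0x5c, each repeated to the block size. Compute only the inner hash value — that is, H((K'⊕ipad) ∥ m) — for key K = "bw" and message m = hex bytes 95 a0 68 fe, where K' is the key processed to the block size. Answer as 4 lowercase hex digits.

bd4b

Key "bw" = 62 77 is 2 bytes ≤ B = 6; zero-pad to 6 bytes: K' = 62 77 00 00 00 00.
K' ⊕ ipad = 54 41 36 36 36 36.
Inner input = 54 41 36 36 36 36 ∥ 95 a0 68 fe.
Inner hash: even-index sum = 445 mod 256 = 189; odd-index sum = 587 mod 256 = 75 → bd 4b.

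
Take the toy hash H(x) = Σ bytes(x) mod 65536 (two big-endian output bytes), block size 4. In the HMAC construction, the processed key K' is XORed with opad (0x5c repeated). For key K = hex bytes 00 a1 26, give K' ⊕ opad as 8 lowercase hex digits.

Key hex bytes 00 a1 26 is 3 bytes ≤ B = 4; zero-pad to 4 bytes: K' = 00 a1 26 00.
XOR each byte with 0x5c: 00⊕5c=5c, a1⊕5c=fd, 26⊕5c=7a, 00⊕5c=5c.

5cfd7a5c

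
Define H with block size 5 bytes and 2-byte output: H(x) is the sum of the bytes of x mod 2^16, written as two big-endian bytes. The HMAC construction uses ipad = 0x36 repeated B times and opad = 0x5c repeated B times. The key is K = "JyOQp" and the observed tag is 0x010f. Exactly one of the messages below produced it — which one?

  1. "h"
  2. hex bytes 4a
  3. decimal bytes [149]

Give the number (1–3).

Key "JyOQp" = 4a 79 4f 51 70 is exactly B = 5 bytes: K' = 4a 79 4f 51 70.
K' ⊕ ipad = 7c 4f 79 67 46; K' ⊕ opad = 16 25 13 0d 2c.
m1: inner = H(7c 4f 79 67 46 68) = 02 59; tag = H(16 25 13 0d 2c 02 59) = 00e2
m2: inner = H(7c 4f 79 67 46 4a) = 02 3b; tag = H(16 25 13 0d 2c 02 3b) = 00c4
m3: inner = H(7c 4f 79 67 46 95) = 02 86; tag = H(16 25 13 0d 2c 02 86) = 010f ← matches

3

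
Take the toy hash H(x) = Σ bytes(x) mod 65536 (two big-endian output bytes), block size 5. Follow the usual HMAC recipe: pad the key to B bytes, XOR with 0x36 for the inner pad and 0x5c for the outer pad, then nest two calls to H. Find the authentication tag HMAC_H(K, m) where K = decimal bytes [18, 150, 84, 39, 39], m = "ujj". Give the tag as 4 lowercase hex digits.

02a9

Key decimal bytes [18, 150, 84, 39, 39] = 12 96 54 27 27 is exactly B = 5 bytes: K' = 12 96 54 27 27.
K' ⊕ ipad = 24 a0 62 11 11.  K' ⊕ opad = 4e ca 08 7b 7b.
Inner input = (K'⊕ipad) ∥ m = 24 a0 62 11 11 ∥ 75 6a 6a.
Inner hash: sum = 36+160+98+17+17+117+106+106 = 657 → 02 91.
Outer input = (K'⊕opad) ∥ inner = 4e ca 08 7b 7b ∥ 02 91.
Outer hash (tag): sum = 78+202+8+123+123+2+145 = 681 → 02 a9.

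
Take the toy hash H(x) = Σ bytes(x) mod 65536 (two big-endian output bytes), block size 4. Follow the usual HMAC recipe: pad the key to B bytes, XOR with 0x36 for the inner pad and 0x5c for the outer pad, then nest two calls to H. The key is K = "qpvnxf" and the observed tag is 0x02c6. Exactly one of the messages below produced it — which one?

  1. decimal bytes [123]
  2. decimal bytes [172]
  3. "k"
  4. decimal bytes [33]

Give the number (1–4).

1

Key "qpvnxf" = 71 70 76 6e 78 66 is 6 bytes > B = 4, so hash it first: H(key) = 02 a3, then zero-pad to 4 bytes: K' = 02 a3 00 00.
K' ⊕ ipad = 34 95 36 36; K' ⊕ opad = 5e ff 5c 5c.
m1: inner = H(34 95 36 36 7b) = 01 b0; tag = H(5e ff 5c 5c 01 b0) = 02c6 ← matches
m2: inner = H(34 95 36 36 ac) = 01 e1; tag = H(5e ff 5c 5c 01 e1) = 02f7
m3: inner = H(34 95 36 36 6b) = 01 a0; tag = H(5e ff 5c 5c 01 a0) = 02b6
m4: inner = H(34 95 36 36 21) = 01 56; tag = H(5e ff 5c 5c 01 56) = 026c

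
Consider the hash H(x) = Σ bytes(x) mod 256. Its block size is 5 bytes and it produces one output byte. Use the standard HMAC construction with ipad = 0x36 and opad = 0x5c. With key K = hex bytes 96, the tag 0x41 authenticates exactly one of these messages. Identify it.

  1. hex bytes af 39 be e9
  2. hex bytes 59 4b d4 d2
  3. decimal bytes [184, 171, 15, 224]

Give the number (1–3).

Key hex bytes 96 is 1 byte ≤ B = 5; zero-pad to 5 bytes: K' = 96 00 00 00 00.
K' ⊕ ipad = a0 36 36 36 36; K' ⊕ opad = ca 5c 5c 5c 5c.
m1: inner = H(a0 36 36 36 36 af 39 be e9) = 07; tag = H(ca 5c 5c 5c 5c 07) = 41 ← matches
m2: inner = H(a0 36 36 36 36 59 4b d4 d2) = c2; tag = H(ca 5c 5c 5c 5c c2) = fc
m3: inner = H(a0 36 36 36 36 b8 ab 0f e0) = ca; tag = H(ca 5c 5c 5c 5c ca) = 04

1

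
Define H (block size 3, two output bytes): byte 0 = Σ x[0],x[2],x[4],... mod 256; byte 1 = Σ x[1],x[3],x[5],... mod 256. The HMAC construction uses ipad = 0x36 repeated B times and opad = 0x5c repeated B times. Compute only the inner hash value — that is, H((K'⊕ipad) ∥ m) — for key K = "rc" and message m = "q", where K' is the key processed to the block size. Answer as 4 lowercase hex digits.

7ac6

Key "rc" = 72 63 is 2 bytes ≤ B = 3; zero-pad to 3 bytes: K' = 72 63 00.
K' ⊕ ipad = 44 55 36.
Inner input = 44 55 36 ∥ 71.
Inner hash: even-index sum = 122 mod 256 = 122; odd-index sum = 198 mod 256 = 198 → 7a c6.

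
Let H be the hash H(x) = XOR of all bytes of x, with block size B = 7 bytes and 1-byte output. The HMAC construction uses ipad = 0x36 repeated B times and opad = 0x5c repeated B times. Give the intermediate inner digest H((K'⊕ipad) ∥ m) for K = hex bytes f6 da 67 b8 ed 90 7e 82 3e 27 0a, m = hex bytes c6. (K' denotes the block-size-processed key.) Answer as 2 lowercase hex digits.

91

Key hex bytes f6 da 67 b8 ed 90 7e 82 3e 27 0a is 11 bytes > B = 7, so hash it first: H(key) = 61, then zero-pad to 7 bytes: K' = 61 00 00 00 00 00 00.
K' ⊕ ipad = 57 36 36 36 36 36 36.
Inner input = 57 36 36 36 36 36 36 ∥ c6.
Inner hash: XOR 57⊕36⊕36⊕36⊕36⊕36⊕36⊕c6 = 91.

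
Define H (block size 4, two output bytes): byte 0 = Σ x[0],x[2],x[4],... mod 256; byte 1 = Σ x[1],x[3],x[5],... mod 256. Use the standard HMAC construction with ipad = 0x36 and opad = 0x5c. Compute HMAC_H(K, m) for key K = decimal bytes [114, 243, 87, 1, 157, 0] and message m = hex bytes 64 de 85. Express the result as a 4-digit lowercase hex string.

Key decimal bytes [114, 243, 87, 1, 157, 0] = 72 f3 57 01 9d 00 is 6 bytes > B = 4, so hash it first: H(key) = 66 f4, then zero-pad to 4 bytes: K' = 66 f4 00 00.
K' ⊕ ipad = 50 c2 36 36.  K' ⊕ opad = 3a a8 5c 5c.
Inner input = (K'⊕ipad) ∥ m = 50 c2 36 36 ∥ 64 de 85.
Inner hash: even-index sum = 367 mod 256 = 111; odd-index sum = 470 mod 256 = 214 → 6f d6.
Outer input = (K'⊕opad) ∥ inner = 3a a8 5c 5c ∥ 6f d6.
Outer hash (tag): even-index sum = 261 mod 256 = 5; odd-index sum = 474 mod 256 = 218 → 05 da.

05da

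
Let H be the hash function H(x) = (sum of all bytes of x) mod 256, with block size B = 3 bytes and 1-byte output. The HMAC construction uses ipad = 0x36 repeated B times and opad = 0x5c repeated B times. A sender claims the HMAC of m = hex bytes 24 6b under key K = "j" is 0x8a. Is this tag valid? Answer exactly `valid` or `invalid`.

invalid

Key "j" = 6a is 1 byte ≤ B = 3; zero-pad to 3 bytes: K' = 6a 00 00.
K' ⊕ ipad = 5c 36 36; K' ⊕ opad = 36 5c 5c.
Inner hash: sum = 92+54+54+36+107 = 343; mod 256 = 87 → 57.
Outer hash (recomputed tag): sum = 54+92+92+87 = 325; mod 256 = 69 → 45.
Recomputed tag = 45; claimed = 8a → mismatch.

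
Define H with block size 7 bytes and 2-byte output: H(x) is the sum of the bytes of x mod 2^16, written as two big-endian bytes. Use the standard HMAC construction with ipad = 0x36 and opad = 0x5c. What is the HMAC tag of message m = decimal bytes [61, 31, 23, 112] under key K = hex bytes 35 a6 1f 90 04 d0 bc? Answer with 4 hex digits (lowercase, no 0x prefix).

Key hex bytes 35 a6 1f 90 04 d0 bc is exactly B = 7 bytes: K' = 35 a6 1f 90 04 d0 bc.
K' ⊕ ipad = 03 90 29 a6 32 e6 8a.  K' ⊕ opad = 69 fa 43 cc 58 8c e0.
Inner input = (K'⊕ipad) ∥ m = 03 90 29 a6 32 e6 8a ∥ 3d 1f 17 70.
Inner hash: sum = 3+144+41+166+50+230+138+61+31+23+112 = 999 → 03 e7.
Outer input = (K'⊕opad) ∥ inner = 69 fa 43 cc 58 8c e0 ∥ 03 e7.
Outer hash (tag): sum = 105+250+67+204+88+140+224+3+231 = 1312 → 05 20.

0520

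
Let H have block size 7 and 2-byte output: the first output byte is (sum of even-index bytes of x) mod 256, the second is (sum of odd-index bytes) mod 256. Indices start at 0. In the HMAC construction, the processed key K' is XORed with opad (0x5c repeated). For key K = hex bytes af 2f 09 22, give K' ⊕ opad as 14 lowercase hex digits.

f373557e5c5c5c

Key hex bytes af 2f 09 22 is 4 bytes ≤ B = 7; zero-pad to 7 bytes: K' = af 2f 09 22 00 00 00.
XOR each byte with 0x5c: af⊕5c=f3, 2f⊕5c=73, 09⊕5c=55, 22⊕5c=7e, 00⊕5c=5c, 00⊕5c=5c, 00⊕5c=5c.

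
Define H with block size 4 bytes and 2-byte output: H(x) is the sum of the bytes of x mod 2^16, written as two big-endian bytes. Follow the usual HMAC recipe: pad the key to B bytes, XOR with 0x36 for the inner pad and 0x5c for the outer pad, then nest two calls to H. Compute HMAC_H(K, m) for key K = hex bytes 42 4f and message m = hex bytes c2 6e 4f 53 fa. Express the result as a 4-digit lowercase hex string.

Key hex bytes 42 4f is 2 bytes ≤ B = 4; zero-pad to 4 bytes: K' = 42 4f 00 00.
K' ⊕ ipad = 74 79 36 36.  K' ⊕ opad = 1e 13 5c 5c.
Inner input = (K'⊕ipad) ∥ m = 74 79 36 36 ∥ c2 6e 4f 53 fa.
Inner hash: sum = 116+121+54+54+194+110+79+83+250 = 1061 → 04 25.
Outer input = (K'⊕opad) ∥ inner = 1e 13 5c 5c ∥ 04 25.
Outer hash (tag): sum = 30+19+92+92+4+37 = 274 → 01 12.

0112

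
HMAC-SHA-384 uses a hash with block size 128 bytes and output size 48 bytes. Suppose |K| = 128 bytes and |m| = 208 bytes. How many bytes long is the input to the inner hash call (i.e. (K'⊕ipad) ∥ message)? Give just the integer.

336

Key is 128 ≤ 128 bytes, zero-padded: |K'| = 128.
Inner input = (K'⊕ipad) ∥ m → 128 + 208 = 336 bytes.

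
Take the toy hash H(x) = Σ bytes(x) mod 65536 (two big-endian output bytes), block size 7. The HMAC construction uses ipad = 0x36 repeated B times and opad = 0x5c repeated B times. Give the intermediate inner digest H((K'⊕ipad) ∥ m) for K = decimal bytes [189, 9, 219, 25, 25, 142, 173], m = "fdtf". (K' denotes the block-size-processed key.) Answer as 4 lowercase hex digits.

Key decimal bytes [189, 9, 219, 25, 25, 142, 173] = bd 09 db 19 19 8e ad is exactly B = 7 bytes: K' = bd 09 db 19 19 8e ad.
K' ⊕ ipad = 8b 3f ed 2f 2f b8 9b.
Inner input = 8b 3f ed 2f 2f b8 9b ∥ 66 64 74 66.
Inner hash: sum = 139+63+237+47+47+184+155+102+100+116+102 = 1292 → 05 0c.

050c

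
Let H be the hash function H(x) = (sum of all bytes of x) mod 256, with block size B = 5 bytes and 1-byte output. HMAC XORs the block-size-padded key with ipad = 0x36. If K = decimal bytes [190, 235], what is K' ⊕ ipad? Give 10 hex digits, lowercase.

88dd363636

Key decimal bytes [190, 235] = be eb is 2 bytes ≤ B = 5; zero-pad to 5 bytes: K' = be eb 00 00 00.
XOR each byte with 0x36: be⊕36=88, eb⊕36=dd, 00⊕36=36, 00⊕36=36, 00⊕36=36.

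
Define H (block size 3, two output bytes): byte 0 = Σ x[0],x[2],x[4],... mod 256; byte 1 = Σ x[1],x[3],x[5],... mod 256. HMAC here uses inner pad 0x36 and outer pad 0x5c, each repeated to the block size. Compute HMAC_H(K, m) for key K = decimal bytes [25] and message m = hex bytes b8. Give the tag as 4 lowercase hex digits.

Key decimal bytes [25] = 19 is 1 byte ≤ B = 3; zero-pad to 3 bytes: K' = 19 00 00.
K' ⊕ ipad = 2f 36 36.  K' ⊕ opad = 45 5c 5c.
Inner input = (K'⊕ipad) ∥ m = 2f 36 36 ∥ b8.
Inner hash: even-index sum = 101 mod 256 = 101; odd-index sum = 238 mod 256 = 238 → 65 ee.
Outer input = (K'⊕opad) ∥ inner = 45 5c 5c ∥ 65 ee.
Outer hash (tag): even-index sum = 399 mod 256 = 143; odd-index sum = 193 mod 256 = 193 → 8f c1.

8fc1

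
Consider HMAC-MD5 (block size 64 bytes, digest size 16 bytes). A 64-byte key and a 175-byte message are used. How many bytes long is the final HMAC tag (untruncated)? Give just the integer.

The tag is one MD5 digest: 16 bytes.

16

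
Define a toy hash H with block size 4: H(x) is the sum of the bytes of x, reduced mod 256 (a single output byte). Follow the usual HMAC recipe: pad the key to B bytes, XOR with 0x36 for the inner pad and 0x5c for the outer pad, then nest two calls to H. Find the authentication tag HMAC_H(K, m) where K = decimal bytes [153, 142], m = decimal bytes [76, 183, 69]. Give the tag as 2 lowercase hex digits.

Key decimal bytes [153, 142] = 99 8e is 2 bytes ≤ B = 4; zero-pad to 4 bytes: K' = 99 8e 00 00.
K' ⊕ ipad = af b8 36 36.  K' ⊕ opad = c5 d2 5c 5c.
Inner input = (K'⊕ipad) ∥ m = af b8 36 36 ∥ 4c b7 45.
Inner hash: sum = 175+184+54+54+76+183+69 = 795; mod 256 = 27 → 1b.
Outer input = (K'⊕opad) ∥ inner = c5 d2 5c 5c ∥ 1b.
Outer hash (tag): sum = 197+210+92+92+27 = 618; mod 256 = 106 → 6a.

6a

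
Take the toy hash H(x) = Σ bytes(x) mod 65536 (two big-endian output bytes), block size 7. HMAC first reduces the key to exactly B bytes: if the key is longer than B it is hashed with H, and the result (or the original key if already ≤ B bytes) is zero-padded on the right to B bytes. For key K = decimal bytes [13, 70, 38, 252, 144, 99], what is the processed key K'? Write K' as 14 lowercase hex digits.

Key decimal bytes [13, 70, 38, 252, 144, 99] = 0d 46 26 fc 90 63 is 6 bytes ≤ B = 7; zero-pad to 7 bytes: K' = 0d 46 26 fc 90 63 00.

0d4626fc906300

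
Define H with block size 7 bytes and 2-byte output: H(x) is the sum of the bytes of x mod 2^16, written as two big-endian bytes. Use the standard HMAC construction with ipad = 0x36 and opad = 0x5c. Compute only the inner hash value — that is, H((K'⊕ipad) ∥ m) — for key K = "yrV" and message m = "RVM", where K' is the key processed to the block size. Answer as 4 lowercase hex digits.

02c0

Key "yrV" = 79 72 56 is 3 bytes ≤ B = 7; zero-pad to 7 bytes: K' = 79 72 56 00 00 00 00.
K' ⊕ ipad = 4f 44 60 36 36 36 36.
Inner input = 4f 44 60 36 36 36 36 ∥ 52 56 4d.
Inner hash: sum = 79+68+96+54+54+54+54+82+86+77 = 704 → 02 c0.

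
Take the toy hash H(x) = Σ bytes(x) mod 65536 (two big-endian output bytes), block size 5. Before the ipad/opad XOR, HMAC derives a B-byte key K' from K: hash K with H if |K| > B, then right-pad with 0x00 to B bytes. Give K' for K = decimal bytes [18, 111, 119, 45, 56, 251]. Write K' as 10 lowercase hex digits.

|K| = 6 > B = 5, so first hash the key.
H(K): sum = 18+111+119+45+56+251 = 600 → 02 58.
Zero-pad H(K) = 02 58 to 5 bytes: K' = 02 58 00 00 00.

0258000000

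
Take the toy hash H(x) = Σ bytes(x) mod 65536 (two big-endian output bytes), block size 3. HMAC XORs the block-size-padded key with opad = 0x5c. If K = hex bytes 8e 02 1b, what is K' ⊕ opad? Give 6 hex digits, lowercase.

Key hex bytes 8e 02 1b is exactly B = 3 bytes: K' = 8e 02 1b.
XOR each byte with 0x5c: 8e⊕5c=d2, 02⊕5c=5e, 1b⊕5c=47.

d25e47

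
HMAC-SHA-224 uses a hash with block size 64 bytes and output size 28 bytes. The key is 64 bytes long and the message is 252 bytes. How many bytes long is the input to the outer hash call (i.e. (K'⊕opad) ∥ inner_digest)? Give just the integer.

92

Key is 64 ≤ 64 bytes, zero-padded: |K'| = 64.
Outer input = (K'⊕opad) ∥ H(inner) → 64 + 28 = 92 bytes.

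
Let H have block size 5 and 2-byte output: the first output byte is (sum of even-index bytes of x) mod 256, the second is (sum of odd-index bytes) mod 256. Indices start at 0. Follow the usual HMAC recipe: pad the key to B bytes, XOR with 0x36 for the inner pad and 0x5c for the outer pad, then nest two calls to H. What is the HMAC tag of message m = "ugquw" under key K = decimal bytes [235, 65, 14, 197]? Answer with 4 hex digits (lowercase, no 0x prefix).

Key decimal bytes [235, 65, 14, 197] = eb 41 0e c5 is 4 bytes ≤ B = 5; zero-pad to 5 bytes: K' = eb 41 0e c5 00.
K' ⊕ ipad = dd 77 38 f3 36.  K' ⊕ opad = b7 1d 52 99 5c.
Inner input = (K'⊕ipad) ∥ m = dd 77 38 f3 36 ∥ 75 67 71 75 77.
Inner hash: even-index sum = 551 mod 256 = 39; odd-index sum = 711 mod 256 = 199 → 27 c7.
Outer input = (K'⊕opad) ∥ inner = b7 1d 52 99 5c ∥ 27 c7.
Outer hash (tag): even-index sum = 556 mod 256 = 44; odd-index sum = 221 mod 256 = 221 → 2c dd.

2cdd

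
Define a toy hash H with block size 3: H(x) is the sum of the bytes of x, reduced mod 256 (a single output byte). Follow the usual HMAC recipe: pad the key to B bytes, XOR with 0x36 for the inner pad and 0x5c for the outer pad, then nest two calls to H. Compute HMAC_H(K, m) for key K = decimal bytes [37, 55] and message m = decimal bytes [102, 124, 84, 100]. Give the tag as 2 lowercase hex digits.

24

Key decimal bytes [37, 55] = 25 37 is 2 bytes ≤ B = 3; zero-pad to 3 bytes: K' = 25 37 00.
K' ⊕ ipad = 13 01 36.  K' ⊕ opad = 79 6b 5c.
Inner input = (K'⊕ipad) ∥ m = 13 01 36 ∥ 66 7c 54 64.
Inner hash: sum = 19+1+54+102+124+84+100 = 484; mod 256 = 228 → e4.
Outer input = (K'⊕opad) ∥ inner = 79 6b 5c ∥ e4.
Outer hash (tag): sum = 121+107+92+228 = 548; mod 256 = 36 → 24.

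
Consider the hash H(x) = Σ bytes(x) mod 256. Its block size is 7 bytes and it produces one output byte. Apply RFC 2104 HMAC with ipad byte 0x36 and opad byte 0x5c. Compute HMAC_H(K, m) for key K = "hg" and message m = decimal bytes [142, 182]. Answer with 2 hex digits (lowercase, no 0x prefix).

Key "hg" = 68 67 is 2 bytes ≤ B = 7; zero-pad to 7 bytes: K' = 68 67 00 00 00 00 00.
K' ⊕ ipad = 5e 51 36 36 36 36 36.  K' ⊕ opad = 34 3b 5c 5c 5c 5c 5c.
Inner input = (K'⊕ipad) ∥ m = 5e 51 36 36 36 36 36 ∥ 8e b6.
Inner hash: sum = 94+81+54+54+54+54+54+142+182 = 769; mod 256 = 1 → 01.
Outer input = (K'⊕opad) ∥ inner = 34 3b 5c 5c 5c 5c 5c ∥ 01.
Outer hash (tag): sum = 52+59+92+92+92+92+92+1 = 572; mod 256 = 60 → 3c.

3c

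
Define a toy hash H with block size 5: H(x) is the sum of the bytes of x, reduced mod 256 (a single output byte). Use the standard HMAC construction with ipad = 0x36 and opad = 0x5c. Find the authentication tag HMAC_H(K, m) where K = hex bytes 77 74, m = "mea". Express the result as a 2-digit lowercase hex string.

bf

Key hex bytes 77 74 is 2 bytes ≤ B = 5; zero-pad to 5 bytes: K' = 77 74 00 00 00.
K' ⊕ ipad = 41 42 36 36 36.  K' ⊕ opad = 2b 28 5c 5c 5c.
Inner input = (K'⊕ipad) ∥ m = 41 42 36 36 36 ∥ 6d 65 61.
Inner hash: sum = 65+66+54+54+54+109+101+97 = 600; mod 256 = 88 → 58.
Outer input = (K'⊕opad) ∥ inner = 2b 28 5c 5c 5c ∥ 58.
Outer hash (tag): sum = 43+40+92+92+92+88 = 447; mod 256 = 191 → bf.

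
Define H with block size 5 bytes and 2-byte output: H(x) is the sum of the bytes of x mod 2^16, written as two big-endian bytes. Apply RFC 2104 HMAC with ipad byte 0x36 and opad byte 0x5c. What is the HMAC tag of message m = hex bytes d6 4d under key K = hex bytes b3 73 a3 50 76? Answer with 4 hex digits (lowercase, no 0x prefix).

027e

Key hex bytes b3 73 a3 50 76 is exactly B = 5 bytes: K' = b3 73 a3 50 76.
K' ⊕ ipad = 85 45 95 66 40.  K' ⊕ opad = ef 2f ff 0c 2a.
Inner input = (K'⊕ipad) ∥ m = 85 45 95 66 40 ∥ d6 4d.
Inner hash: sum = 133+69+149+102+64+214+77 = 808 → 03 28.
Outer input = (K'⊕opad) ∥ inner = ef 2f ff 0c 2a ∥ 03 28.
Outer hash (tag): sum = 239+47+255+12+42+3+40 = 638 → 02 7e.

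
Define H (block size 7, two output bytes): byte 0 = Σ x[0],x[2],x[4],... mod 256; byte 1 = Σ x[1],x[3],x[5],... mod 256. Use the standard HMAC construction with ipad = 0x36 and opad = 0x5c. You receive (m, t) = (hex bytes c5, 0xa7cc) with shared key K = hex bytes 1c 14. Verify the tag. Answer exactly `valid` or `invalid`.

valid

Key hex bytes 1c 14 is 2 bytes ≤ B = 7; zero-pad to 7 bytes: K' = 1c 14 00 00 00 00 00.
K' ⊕ ipad = 2a 22 36 36 36 36 36; K' ⊕ opad = 40 48 5c 5c 5c 5c 5c.
Inner hash: even-index sum = 204 mod 256 = 204; odd-index sum = 339 mod 256 = 83 → cc 53.
Outer hash (recomputed tag): even-index sum = 423 mod 256 = 167; odd-index sum = 460 mod 256 = 204 → a7 cc.
Recomputed tag = a7cc; claimed = a7cc → match.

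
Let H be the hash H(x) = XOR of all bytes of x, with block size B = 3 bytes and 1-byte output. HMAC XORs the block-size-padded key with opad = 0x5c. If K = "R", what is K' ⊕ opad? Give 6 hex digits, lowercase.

Key "R" = 52 is 1 byte ≤ B = 3; zero-pad to 3 bytes: K' = 52 00 00.
XOR each byte with 0x5c: 52⊕5c=0e, 00⊕5c=5c, 00⊕5c=5c.

0e5c5c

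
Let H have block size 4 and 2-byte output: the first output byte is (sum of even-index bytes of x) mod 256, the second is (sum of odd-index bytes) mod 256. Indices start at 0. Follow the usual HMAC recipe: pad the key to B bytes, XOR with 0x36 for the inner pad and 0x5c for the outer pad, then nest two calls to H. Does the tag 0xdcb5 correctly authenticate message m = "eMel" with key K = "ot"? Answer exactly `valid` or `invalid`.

invalid

Key "ot" = 6f 74 is 2 bytes ≤ B = 4; zero-pad to 4 bytes: K' = 6f 74 00 00.
K' ⊕ ipad = 59 42 36 36; K' ⊕ opad = 33 28 5c 5c.
Inner hash: even-index sum = 345 mod 256 = 89; odd-index sum = 305 mod 256 = 49 → 59 31.
Outer hash (recomputed tag): even-index sum = 232 mod 256 = 232; odd-index sum = 181 mod 256 = 181 → e8 b5.
Recomputed tag = e8b5; claimed = dcb5 → mismatch.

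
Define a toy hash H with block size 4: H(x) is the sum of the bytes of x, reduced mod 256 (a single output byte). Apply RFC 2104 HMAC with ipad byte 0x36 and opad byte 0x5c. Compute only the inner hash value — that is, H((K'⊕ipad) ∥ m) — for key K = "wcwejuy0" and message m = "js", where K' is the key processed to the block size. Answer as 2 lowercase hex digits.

87

Key "wcwejuy0" = 77 63 77 65 6a 75 79 30 is 8 bytes > B = 4, so hash it first: H(key) = 3e, then zero-pad to 4 bytes: K' = 3e 00 00 00.
K' ⊕ ipad = 08 36 36 36.
Inner input = 08 36 36 36 ∥ 6a 73.
Inner hash: sum = 8+54+54+54+106+115 = 391; mod 256 = 135 → 87.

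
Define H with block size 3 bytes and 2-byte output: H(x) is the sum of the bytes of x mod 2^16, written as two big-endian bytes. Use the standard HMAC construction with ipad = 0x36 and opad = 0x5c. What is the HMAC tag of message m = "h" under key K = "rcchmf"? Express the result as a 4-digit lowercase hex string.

Key "rcchmf" = 72 63 63 68 6d 66 is 6 bytes > B = 3, so hash it first: H(key) = 02 73, then zero-pad to 3 bytes: K' = 02 73 00.
K' ⊕ ipad = 34 45 36.  K' ⊕ opad = 5e 2f 5c.
Inner input = (K'⊕ipad) ∥ m = 34 45 36 ∥ 68.
Inner hash: sum = 52+69+54+104 = 279 → 01 17.
Outer input = (K'⊕opad) ∥ inner = 5e 2f 5c ∥ 01 17.
Outer hash (tag): sum = 94+47+92+1+23 = 257 → 01 01.

0101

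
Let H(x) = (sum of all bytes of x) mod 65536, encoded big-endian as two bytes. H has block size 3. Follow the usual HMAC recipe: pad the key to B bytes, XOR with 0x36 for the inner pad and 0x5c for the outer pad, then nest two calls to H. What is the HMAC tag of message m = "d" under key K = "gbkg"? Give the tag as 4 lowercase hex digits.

01ff

Key "gbkg" = 67 62 6b 67 is 4 bytes > B = 3, so hash it first: H(key) = 01 9b, then zero-pad to 3 bytes: K' = 01 9b 00.
K' ⊕ ipad = 37 ad 36.  K' ⊕ opad = 5d c7 5c.
Inner input = (K'⊕ipad) ∥ m = 37 ad 36 ∥ 64.
Inner hash: sum = 55+173+54+100 = 382 → 01 7e.
Outer input = (K'⊕opad) ∥ inner = 5d c7 5c ∥ 01 7e.
Outer hash (tag): sum = 93+199+92+1+126 = 511 → 01 ff.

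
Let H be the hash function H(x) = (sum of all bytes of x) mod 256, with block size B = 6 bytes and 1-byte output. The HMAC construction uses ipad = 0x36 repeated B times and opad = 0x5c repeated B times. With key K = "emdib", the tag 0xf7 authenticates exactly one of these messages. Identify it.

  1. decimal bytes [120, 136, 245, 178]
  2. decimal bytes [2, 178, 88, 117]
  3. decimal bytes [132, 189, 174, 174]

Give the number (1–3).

Key "emdib" = 65 6d 64 69 62 is 5 bytes ≤ B = 6; zero-pad to 6 bytes: K' = 65 6d 64 69 62 00.
K' ⊕ ipad = 53 5b 52 5f 54 36; K' ⊕ opad = 39 31 38 35 3e 5c.
m1: inner = H(53 5b 52 5f 54 36 78 88 f5 b2) = 90; tag = H(39 31 38 35 3e 5c 90) = 01
m2: inner = H(53 5b 52 5f 54 36 02 b2 58 75) = 6a; tag = H(39 31 38 35 3e 5c 6a) = db
m3: inner = H(53 5b 52 5f 54 36 84 bd ae ae) = 86; tag = H(39 31 38 35 3e 5c 86) = f7 ← matches

3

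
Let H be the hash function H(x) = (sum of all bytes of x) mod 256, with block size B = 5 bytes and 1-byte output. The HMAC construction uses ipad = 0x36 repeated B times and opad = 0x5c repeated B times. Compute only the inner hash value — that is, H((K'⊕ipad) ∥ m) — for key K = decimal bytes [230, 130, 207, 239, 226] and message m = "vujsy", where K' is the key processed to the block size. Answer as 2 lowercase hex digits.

6b

Key decimal bytes [230, 130, 207, 239, 226] = e6 82 cf ef e2 is exactly B = 5 bytes: K' = e6 82 cf ef e2.
K' ⊕ ipad = d0 b4 f9 d9 d4.
Inner input = d0 b4 f9 d9 d4 ∥ 76 75 6a 73 79.
Inner hash: sum = 208+180+249+217+212+118+117+106+115+121 = 1643; mod 256 = 107 → 6b.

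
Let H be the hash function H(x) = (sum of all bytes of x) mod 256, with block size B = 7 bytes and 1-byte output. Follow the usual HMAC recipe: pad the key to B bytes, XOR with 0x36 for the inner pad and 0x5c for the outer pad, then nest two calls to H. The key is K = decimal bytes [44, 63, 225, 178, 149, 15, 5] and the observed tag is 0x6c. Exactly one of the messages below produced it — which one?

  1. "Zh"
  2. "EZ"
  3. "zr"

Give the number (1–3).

3

Key decimal bytes [44, 63, 225, 178, 149, 15, 5] = 2c 3f e1 b2 95 0f 05 is exactly B = 7 bytes: K' = 2c 3f e1 b2 95 0f 05.
K' ⊕ ipad = 1a 09 d7 84 a3 39 33; K' ⊕ opad = 70 63 bd ee c9 53 59.
m1: inner = H(1a 09 d7 84 a3 39 33 5a 68) = 4f; tag = H(70 63 bd ee c9 53 59 4f) = 42
m2: inner = H(1a 09 d7 84 a3 39 33 45 5a) = 2c; tag = H(70 63 bd ee c9 53 59 2c) = 1f
m3: inner = H(1a 09 d7 84 a3 39 33 7a 72) = 79; tag = H(70 63 bd ee c9 53 59 79) = 6c ← matches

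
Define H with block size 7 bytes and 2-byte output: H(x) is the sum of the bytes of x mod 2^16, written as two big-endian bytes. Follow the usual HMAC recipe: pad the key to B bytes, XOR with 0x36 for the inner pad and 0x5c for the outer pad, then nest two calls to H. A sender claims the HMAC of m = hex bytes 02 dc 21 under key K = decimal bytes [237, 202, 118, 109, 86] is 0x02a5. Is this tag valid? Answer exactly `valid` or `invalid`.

Key decimal bytes [237, 202, 118, 109, 86] = ed ca 76 6d 56 is 5 bytes ≤ B = 7; zero-pad to 7 bytes: K' = ed ca 76 6d 56 00 00.
K' ⊕ ipad = db fc 40 5b 60 36 36; K' ⊕ opad = b1 96 2a 31 0a 5c 5c.
Inner hash: sum = 219+252+64+91+96+54+54+2+220+33 = 1085 → 04 3d.
Outer hash (recomputed tag): sum = 177+150+42+49+10+92+92+4+61 = 677 → 02 a5.
Recomputed tag = 02a5; claimed = 02a5 → match.

valid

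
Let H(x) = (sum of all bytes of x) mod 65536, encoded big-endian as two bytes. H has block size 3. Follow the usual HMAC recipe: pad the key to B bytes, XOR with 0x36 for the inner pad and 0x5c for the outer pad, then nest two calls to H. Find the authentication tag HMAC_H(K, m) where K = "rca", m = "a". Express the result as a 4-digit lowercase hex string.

Key "rca" = 72 63 61 is exactly B = 3 bytes: K' = 72 63 61.
K' ⊕ ipad = 44 55 57.  K' ⊕ opad = 2e 3f 3d.
Inner input = (K'⊕ipad) ∥ m = 44 55 57 ∥ 61.
Inner hash: sum = 68+85+87+97 = 337 → 01 51.
Outer input = (K'⊕opad) ∥ inner = 2e 3f 3d ∥ 01 51.
Outer hash (tag): sum = 46+63+61+1+81 = 252 → 00 fc.

00fc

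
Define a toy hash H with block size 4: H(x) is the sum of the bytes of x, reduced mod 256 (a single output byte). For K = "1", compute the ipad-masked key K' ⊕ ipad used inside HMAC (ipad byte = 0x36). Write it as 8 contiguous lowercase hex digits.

07363636

Key "1" = 31 is 1 byte ≤ B = 4; zero-pad to 4 bytes: K' = 31 00 00 00.
XOR each byte with 0x36: 31⊕36=07, 00⊕36=36, 00⊕36=36, 00⊕36=36.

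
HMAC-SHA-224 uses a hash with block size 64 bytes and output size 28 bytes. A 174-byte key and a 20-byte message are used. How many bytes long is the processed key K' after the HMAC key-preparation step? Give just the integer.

64

Key is 174 > 64 bytes, so it is hashed to 28 bytes then zero-padded to 64: |K'| = 64.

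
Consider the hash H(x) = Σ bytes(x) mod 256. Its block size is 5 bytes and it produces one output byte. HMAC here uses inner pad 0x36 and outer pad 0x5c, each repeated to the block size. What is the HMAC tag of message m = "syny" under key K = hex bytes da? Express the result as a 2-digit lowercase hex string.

8d

Key hex bytes da is 1 byte ≤ B = 5; zero-pad to 5 bytes: K' = da 00 00 00 00.
K' ⊕ ipad = ec 36 36 36 36.  K' ⊕ opad = 86 5c 5c 5c 5c.
Inner input = (K'⊕ipad) ∥ m = ec 36 36 36 36 ∥ 73 79 6e 79.
Inner hash: sum = 236+54+54+54+54+115+121+110+121 = 919; mod 256 = 151 → 97.
Outer input = (K'⊕opad) ∥ inner = 86 5c 5c 5c 5c ∥ 97.
Outer hash (tag): sum = 134+92+92+92+92+151 = 653; mod 256 = 141 → 8d.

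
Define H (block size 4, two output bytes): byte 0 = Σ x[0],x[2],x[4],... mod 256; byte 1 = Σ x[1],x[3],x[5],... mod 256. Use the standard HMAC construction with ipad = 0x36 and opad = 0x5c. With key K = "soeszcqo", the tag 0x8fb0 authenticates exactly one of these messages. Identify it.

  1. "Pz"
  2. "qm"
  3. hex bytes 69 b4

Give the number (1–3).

3

Key "soeszcqo" = 73 6f 65 73 7a 63 71 6f is 8 bytes > B = 4, so hash it first: H(key) = c3 b4, then zero-pad to 4 bytes: K' = c3 b4 00 00.
K' ⊕ ipad = f5 82 36 36; K' ⊕ opad = 9f e8 5c 5c.
m1: inner = H(f5 82 36 36 50 7a) = 7b 32; tag = H(9f e8 5c 5c 7b 32) = 7676
m2: inner = H(f5 82 36 36 71 6d) = 9c 25; tag = H(9f e8 5c 5c 9c 25) = 9769
m3: inner = H(f5 82 36 36 69 b4) = 94 6c; tag = H(9f e8 5c 5c 94 6c) = 8fb0 ← matches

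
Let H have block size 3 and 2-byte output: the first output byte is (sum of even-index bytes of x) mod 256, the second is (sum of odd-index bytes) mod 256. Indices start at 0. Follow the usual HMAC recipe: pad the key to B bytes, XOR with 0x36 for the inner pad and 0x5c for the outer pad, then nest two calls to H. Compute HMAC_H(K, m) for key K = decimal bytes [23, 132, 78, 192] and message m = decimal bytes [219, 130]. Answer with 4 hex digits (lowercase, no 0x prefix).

e223

Key decimal bytes [23, 132, 78, 192] = 17 84 4e c0 is 4 bytes > B = 3, so hash it first: H(key) = 65 44, then zero-pad to 3 bytes: K' = 65 44 00.
K' ⊕ ipad = 53 72 36.  K' ⊕ opad = 39 18 5c.
Inner input = (K'⊕ipad) ∥ m = 53 72 36 ∥ db 82.
Inner hash: even-index sum = 267 mod 256 = 11; odd-index sum = 333 mod 256 = 77 → 0b 4d.
Outer input = (K'⊕opad) ∥ inner = 39 18 5c ∥ 0b 4d.
Outer hash (tag): even-index sum = 226 mod 256 = 226; odd-index sum = 35 mod 256 = 35 → e2 23.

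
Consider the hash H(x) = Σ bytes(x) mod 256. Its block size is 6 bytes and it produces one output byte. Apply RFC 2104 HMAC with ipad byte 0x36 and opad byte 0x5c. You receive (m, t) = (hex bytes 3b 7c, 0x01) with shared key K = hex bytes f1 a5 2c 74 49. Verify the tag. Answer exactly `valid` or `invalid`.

invalid

Key hex bytes f1 a5 2c 74 49 is 5 bytes ≤ B = 6; zero-pad to 6 bytes: K' = f1 a5 2c 74 49 00.
K' ⊕ ipad = c7 93 1a 42 7f 36; K' ⊕ opad = ad f9 70 28 15 5c.
Inner hash: sum = 199+147+26+66+127+54+59+124 = 802; mod 256 = 34 → 22.
Outer hash (recomputed tag): sum = 173+249+112+40+21+92+34 = 721; mod 256 = 209 → d1.
Recomputed tag = d1; claimed = 01 → mismatch.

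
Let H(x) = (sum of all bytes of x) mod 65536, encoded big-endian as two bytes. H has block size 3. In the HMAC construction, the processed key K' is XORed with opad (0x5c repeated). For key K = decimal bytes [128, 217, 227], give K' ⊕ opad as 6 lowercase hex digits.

dc85bf

Key decimal bytes [128, 217, 227] = 80 d9 e3 is exactly B = 3 bytes: K' = 80 d9 e3.
XOR each byte with 0x5c: 80⊕5c=dc, d9⊕5c=85, e3⊕5c=bf.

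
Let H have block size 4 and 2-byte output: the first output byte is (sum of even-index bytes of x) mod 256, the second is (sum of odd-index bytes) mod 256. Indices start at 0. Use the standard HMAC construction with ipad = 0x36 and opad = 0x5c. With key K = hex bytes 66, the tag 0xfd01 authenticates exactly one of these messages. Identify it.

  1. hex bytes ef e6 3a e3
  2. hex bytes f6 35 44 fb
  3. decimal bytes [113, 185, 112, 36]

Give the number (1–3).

Key hex bytes 66 is 1 byte ≤ B = 4; zero-pad to 4 bytes: K' = 66 00 00 00.
K' ⊕ ipad = 50 36 36 36; K' ⊕ opad = 3a 5c 5c 5c.
m1: inner = H(50 36 36 36 ef e6 3a e3) = af 35; tag = H(3a 5c 5c 5c af 35) = 45ed
m2: inner = H(50 36 36 36 f6 35 44 fb) = c0 9c; tag = H(3a 5c 5c 5c c0 9c) = 5654
m3: inner = H(50 36 36 36 71 b9 70 24) = 67 49; tag = H(3a 5c 5c 5c 67 49) = fd01 ← matches

3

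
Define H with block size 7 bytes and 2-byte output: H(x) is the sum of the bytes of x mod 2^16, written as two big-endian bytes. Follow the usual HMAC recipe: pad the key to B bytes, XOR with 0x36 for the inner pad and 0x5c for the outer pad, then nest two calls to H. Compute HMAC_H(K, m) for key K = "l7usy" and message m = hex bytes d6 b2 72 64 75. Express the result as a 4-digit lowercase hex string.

Key "l7usy" = 6c 37 75 73 79 is 5 bytes ≤ B = 7; zero-pad to 7 bytes: K' = 6c 37 75 73 79 00 00.
K' ⊕ ipad = 5a 01 43 45 4f 36 36.  K' ⊕ opad = 30 6b 29 2f 25 5c 5c.
Inner input = (K'⊕ipad) ∥ m = 5a 01 43 45 4f 36 36 ∥ d6 b2 72 64 75.
Inner hash: sum = 90+1+67+69+79+54+54+214+178+114+100+117 = 1137 → 04 71.
Outer input = (K'⊕opad) ∥ inner = 30 6b 29 2f 25 5c 5c ∥ 04 71.
Outer hash (tag): sum = 48+107+41+47+37+92+92+4+113 = 581 → 02 45.

0245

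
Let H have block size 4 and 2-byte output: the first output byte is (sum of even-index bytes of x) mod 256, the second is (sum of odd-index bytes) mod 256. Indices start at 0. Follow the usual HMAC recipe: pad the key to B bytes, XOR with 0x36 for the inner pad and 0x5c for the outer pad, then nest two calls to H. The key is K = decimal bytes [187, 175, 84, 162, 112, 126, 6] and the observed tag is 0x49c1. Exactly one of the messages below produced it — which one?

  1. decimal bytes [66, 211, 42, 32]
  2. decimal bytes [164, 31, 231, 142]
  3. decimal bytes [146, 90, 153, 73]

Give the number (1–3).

3

Key decimal bytes [187, 175, 84, 162, 112, 126, 6] = bb af 54 a2 70 7e 06 is 7 bytes > B = 4, so hash it first: H(key) = 85 cf, then zero-pad to 4 bytes: K' = 85 cf 00 00.
K' ⊕ ipad = b3 f9 36 36; K' ⊕ opad = d9 93 5c 5c.
m1: inner = H(b3 f9 36 36 42 d3 2a 20) = 55 22; tag = H(d9 93 5c 5c 55 22) = 8a11
m2: inner = H(b3 f9 36 36 a4 1f e7 8e) = 74 dc; tag = H(d9 93 5c 5c 74 dc) = a9cb
m3: inner = H(b3 f9 36 36 92 5a 99 49) = 14 d2; tag = H(d9 93 5c 5c 14 d2) = 49c1 ← matches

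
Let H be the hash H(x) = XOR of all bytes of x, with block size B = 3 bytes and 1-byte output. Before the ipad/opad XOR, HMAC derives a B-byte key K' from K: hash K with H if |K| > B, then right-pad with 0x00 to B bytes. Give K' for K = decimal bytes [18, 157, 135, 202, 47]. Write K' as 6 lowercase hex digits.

ed0000

|K| = 5 > B = 3, so first hash the key.
H(K): XOR 12⊕9d⊕87⊕ca⊕2f = ed.
Zero-pad H(K) = ed to 3 bytes: K' = ed 00 00.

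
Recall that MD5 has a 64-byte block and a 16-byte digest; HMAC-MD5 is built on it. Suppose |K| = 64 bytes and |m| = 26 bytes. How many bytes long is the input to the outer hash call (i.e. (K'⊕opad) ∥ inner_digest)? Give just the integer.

Key is 64 ≤ 64 bytes, zero-padded: |K'| = 64.
Outer input = (K'⊕opad) ∥ H(inner) → 64 + 16 = 80 bytes.

80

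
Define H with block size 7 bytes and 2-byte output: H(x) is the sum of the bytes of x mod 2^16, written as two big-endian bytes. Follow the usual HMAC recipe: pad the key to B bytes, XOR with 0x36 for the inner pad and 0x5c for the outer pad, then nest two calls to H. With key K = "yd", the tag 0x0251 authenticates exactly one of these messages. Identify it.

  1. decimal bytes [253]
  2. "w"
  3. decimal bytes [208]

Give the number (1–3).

Key "yd" = 79 64 is 2 bytes ≤ B = 7; zero-pad to 7 bytes: K' = 79 64 00 00 00 00 00.
K' ⊕ ipad = 4f 52 36 36 36 36 36; K' ⊕ opad = 25 38 5c 5c 5c 5c 5c.
m1: inner = H(4f 52 36 36 36 36 36 fd) = 02 ac; tag = H(25 38 5c 5c 5c 5c 5c 02 ac) = 02d7
m2: inner = H(4f 52 36 36 36 36 36 77) = 02 26; tag = H(25 38 5c 5c 5c 5c 5c 02 26) = 0251 ← matches
m3: inner = H(4f 52 36 36 36 36 36 d0) = 02 7f; tag = H(25 38 5c 5c 5c 5c 5c 02 7f) = 02aa

2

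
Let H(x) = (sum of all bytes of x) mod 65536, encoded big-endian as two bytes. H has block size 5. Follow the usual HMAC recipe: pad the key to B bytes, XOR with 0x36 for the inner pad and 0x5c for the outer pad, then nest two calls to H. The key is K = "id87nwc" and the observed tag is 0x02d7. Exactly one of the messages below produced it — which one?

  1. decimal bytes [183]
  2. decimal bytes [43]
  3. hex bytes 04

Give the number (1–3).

Key "id87nwc" = 69 64 38 37 6e 77 63 is 7 bytes > B = 5, so hash it first: H(key) = 02 84, then zero-pad to 5 bytes: K' = 02 84 00 00 00.
K' ⊕ ipad = 34 b2 36 36 36; K' ⊕ opad = 5e d8 5c 5c 5c.
m1: inner = H(34 b2 36 36 36 b7) = 02 3f; tag = H(5e d8 5c 5c 5c 02 3f) = 028b
m2: inner = H(34 b2 36 36 36 2b) = 01 b3; tag = H(5e d8 5c 5c 5c 01 b3) = 02fe
m3: inner = H(34 b2 36 36 36 04) = 01 8c; tag = H(5e d8 5c 5c 5c 01 8c) = 02d7 ← matches

3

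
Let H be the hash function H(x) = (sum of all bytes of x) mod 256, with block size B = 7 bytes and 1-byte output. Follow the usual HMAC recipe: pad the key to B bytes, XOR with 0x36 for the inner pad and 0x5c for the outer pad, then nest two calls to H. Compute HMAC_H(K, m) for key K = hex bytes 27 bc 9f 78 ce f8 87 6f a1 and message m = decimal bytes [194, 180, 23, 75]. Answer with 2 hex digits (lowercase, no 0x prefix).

Key hex bytes 27 bc 9f 78 ce f8 87 6f a1 is 9 bytes > B = 7, so hash it first: H(key) = 57, then zero-pad to 7 bytes: K' = 57 00 00 00 00 00 00.
K' ⊕ ipad = 61 36 36 36 36 36 36.  K' ⊕ opad = 0b 5c 5c 5c 5c 5c 5c.
Inner input = (K'⊕ipad) ∥ m = 61 36 36 36 36 36 36 ∥ c2 b4 17 4b.
Inner hash: sum = 97+54+54+54+54+54+54+194+180+23+75 = 893; mod 256 = 125 → 7d.
Outer input = (K'⊕opad) ∥ inner = 0b 5c 5c 5c 5c 5c 5c ∥ 7d.
Outer hash (tag): sum = 11+92+92+92+92+92+92+125 = 688; mod 256 = 176 → b0.

b0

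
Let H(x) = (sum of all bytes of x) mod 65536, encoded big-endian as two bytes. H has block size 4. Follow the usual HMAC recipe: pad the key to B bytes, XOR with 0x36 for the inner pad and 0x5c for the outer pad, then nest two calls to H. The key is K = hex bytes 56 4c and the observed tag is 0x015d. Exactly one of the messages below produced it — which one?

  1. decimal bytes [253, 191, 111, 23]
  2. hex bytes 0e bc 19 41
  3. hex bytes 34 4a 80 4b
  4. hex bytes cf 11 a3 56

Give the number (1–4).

1

Key hex bytes 56 4c is 2 bytes ≤ B = 4; zero-pad to 4 bytes: K' = 56 4c 00 00.
K' ⊕ ipad = 60 7a 36 36; K' ⊕ opad = 0a 10 5c 5c.
m1: inner = H(60 7a 36 36 fd bf 6f 17) = 03 88; tag = H(0a 10 5c 5c 03 88) = 015d ← matches
m2: inner = H(60 7a 36 36 0e bc 19 41) = 02 6a; tag = H(0a 10 5c 5c 02 6a) = 013e
m3: inner = H(60 7a 36 36 34 4a 80 4b) = 02 8f; tag = H(0a 10 5c 5c 02 8f) = 0163
m4: inner = H(60 7a 36 36 cf 11 a3 56) = 03 1f; tag = H(0a 10 5c 5c 03 1f) = 00f4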